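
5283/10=528 + 3/10 = 528.30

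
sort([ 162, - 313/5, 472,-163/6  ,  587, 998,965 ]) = [-313/5,-163/6,162, 472,  587 , 965, 998]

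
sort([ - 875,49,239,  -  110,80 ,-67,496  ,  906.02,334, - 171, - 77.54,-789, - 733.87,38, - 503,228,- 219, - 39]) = [  -  875, - 789, - 733.87, - 503, - 219, - 171, - 110, - 77.54, - 67, - 39,38 , 49,80,228, 239,334, 496,906.02]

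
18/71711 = 18/71711 = 0.00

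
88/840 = 11/105 = 0.10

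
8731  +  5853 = 14584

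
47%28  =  19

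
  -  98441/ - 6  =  98441/6  =  16406.83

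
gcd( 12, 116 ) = 4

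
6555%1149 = 810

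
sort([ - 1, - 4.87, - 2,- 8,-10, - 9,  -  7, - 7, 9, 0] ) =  [  -  10,-9, - 8, - 7, - 7,- 4.87, -2, - 1, 0,9] 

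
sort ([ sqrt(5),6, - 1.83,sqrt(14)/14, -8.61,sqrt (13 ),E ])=[ - 8.61, - 1.83,sqrt( 14 )/14,sqrt( 5),E,sqrt( 13),6 ]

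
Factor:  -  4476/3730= - 6/5 = - 2^1*3^1* 5^( - 1)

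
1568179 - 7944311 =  - 6376132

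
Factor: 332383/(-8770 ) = -379/10 = -2^( - 1 )*5^(- 1 )*379^1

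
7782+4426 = 12208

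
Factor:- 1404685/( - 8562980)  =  280937/1712596 = 2^( - 2)*499^1*563^1*428149^( - 1)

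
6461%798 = 77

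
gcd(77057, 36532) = 1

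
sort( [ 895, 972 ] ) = [895, 972] 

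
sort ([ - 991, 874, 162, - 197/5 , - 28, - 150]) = [ - 991,-150,-197/5 ,-28, 162,  874] 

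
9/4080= 3/1360 = 0.00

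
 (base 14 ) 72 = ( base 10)100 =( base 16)64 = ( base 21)4g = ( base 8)144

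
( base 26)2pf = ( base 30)277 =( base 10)2017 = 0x7e1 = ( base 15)8e7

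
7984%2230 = 1294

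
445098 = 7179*62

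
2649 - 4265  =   - 1616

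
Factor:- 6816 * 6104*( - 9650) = 2^9 * 3^1*5^2 * 7^1 * 71^1*109^1*193^1 = 401486937600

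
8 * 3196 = 25568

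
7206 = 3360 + 3846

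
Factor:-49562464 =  - 2^5*7^1 * 221261^1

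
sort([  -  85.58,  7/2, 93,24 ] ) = [-85.58, 7/2,24,93] 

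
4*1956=7824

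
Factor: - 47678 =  - 2^1 * 31^1*769^1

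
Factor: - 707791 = - 7^1*101113^1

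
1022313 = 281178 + 741135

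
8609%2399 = 1412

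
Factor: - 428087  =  -11^1 *38917^1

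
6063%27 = 15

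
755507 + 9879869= 10635376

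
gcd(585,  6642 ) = 9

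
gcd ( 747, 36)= 9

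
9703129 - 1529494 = 8173635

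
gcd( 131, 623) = 1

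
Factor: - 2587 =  - 13^1*199^1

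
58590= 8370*7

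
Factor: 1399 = 1399^1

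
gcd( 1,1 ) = 1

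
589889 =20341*29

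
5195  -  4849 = 346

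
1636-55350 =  - 53714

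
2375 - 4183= - 1808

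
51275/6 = 51275/6 = 8545.83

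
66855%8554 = 6977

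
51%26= 25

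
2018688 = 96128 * 21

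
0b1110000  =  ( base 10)112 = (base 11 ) a2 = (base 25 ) 4C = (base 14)80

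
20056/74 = 10028/37=   271.03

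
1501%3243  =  1501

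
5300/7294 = 2650/3647 = 0.73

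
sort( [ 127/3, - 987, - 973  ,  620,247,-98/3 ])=[ - 987, - 973 , - 98/3 , 127/3 , 247, 620]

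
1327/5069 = 1327/5069 = 0.26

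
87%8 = 7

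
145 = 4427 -4282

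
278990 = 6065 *46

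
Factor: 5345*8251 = 44101595 =5^1 * 37^1 * 223^1*1069^1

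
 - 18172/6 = -3029 + 1/3 = -3028.67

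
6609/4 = 1652+1/4=1652.25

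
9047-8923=124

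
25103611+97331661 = 122435272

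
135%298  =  135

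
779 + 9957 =10736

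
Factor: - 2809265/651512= - 2^(-3)*5^1*53^1  *  10601^1*81439^( -1 )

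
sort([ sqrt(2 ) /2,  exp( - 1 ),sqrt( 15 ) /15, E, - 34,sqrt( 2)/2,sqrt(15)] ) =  [ - 34,sqrt( 15 ) /15,exp (-1 ) , sqrt( 2 ) /2,sqrt(2)/2, E,  sqrt(15)] 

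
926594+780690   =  1707284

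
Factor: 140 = 2^2 * 5^1*7^1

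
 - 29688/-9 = 3298 + 2/3 = 3298.67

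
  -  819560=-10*81956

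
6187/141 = 43+124/141 = 43.88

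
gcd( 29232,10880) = 16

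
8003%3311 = 1381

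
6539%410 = 389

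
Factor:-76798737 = -3^2* 541^1*15773^1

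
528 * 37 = 19536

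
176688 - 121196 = 55492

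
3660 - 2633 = 1027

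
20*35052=701040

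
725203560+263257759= 988461319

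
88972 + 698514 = 787486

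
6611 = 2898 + 3713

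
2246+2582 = 4828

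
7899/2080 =3+1659/2080  =  3.80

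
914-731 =183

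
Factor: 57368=2^3 *71^1*101^1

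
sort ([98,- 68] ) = [ - 68, 98 ]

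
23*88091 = 2026093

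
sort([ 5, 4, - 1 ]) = [ - 1,4, 5]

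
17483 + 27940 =45423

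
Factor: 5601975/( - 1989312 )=-2^ (-6 )*5^2*13^(  -  1)*113^1*661^1*797^(  -  1 ) = - 1867325/663104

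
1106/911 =1106/911  =  1.21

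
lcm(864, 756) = 6048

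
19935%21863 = 19935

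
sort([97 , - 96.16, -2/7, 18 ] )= [ - 96.16,-2/7, 18, 97] 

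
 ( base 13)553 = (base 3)1020211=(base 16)391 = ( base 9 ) 1224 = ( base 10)913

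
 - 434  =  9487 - 9921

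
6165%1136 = 485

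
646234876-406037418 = 240197458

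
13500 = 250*54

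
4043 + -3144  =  899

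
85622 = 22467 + 63155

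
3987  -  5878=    - 1891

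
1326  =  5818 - 4492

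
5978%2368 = 1242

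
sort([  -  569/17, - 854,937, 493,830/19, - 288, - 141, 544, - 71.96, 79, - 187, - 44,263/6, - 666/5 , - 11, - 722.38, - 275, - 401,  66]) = [ - 854, - 722.38, - 401,  -  288, - 275, - 187, - 141, - 666/5, - 71.96,  -  44, - 569/17,-11,  830/19  ,  263/6,66, 79,493,  544, 937 ]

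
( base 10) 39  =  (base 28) 1b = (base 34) 15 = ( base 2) 100111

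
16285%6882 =2521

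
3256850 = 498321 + 2758529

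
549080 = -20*( - 27454 )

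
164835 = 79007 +85828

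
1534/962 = 1+22/37 = 1.59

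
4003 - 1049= 2954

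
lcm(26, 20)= 260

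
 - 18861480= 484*(-38970)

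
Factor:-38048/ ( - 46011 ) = 2^5*3^(-1 )*7^(-2 )*29^1 * 41^1*313^(-1)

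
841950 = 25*33678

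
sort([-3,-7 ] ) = [ - 7,-3 ]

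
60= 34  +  26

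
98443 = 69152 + 29291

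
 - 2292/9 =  - 764/3 = -  254.67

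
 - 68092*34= - 2315128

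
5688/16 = 711/2= 355.50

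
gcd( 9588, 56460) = 12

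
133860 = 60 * 2231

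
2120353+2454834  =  4575187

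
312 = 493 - 181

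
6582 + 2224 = 8806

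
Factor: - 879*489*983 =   -  3^2  *  163^1  *293^1 *983^1 = - 422523873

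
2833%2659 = 174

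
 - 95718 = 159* ( -602 ) 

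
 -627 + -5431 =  - 6058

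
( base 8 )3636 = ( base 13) B70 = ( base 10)1950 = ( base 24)396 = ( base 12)1166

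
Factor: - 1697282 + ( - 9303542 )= - 11000824 = - 2^3*1375103^1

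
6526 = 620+5906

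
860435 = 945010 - 84575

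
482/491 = 482/491=0.98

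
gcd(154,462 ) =154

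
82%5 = 2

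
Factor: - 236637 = - 3^2*26293^1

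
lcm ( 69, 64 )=4416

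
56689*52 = 2947828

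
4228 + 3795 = 8023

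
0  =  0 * 5225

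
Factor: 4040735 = 5^1*808147^1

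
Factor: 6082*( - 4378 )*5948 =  - 2^4*11^1*199^1*1487^1*3041^1 = - 158377372208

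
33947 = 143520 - 109573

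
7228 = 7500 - 272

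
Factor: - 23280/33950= - 24/35 = - 2^3*3^1*5^(- 1)* 7^(-1)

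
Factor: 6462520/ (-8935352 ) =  - 5^1 * 37^(-1)*30187^( -1)*161563^1 = -  807815/1116919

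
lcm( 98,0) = 0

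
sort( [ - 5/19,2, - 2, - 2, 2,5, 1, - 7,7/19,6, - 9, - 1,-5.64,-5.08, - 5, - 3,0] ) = [ - 9, - 7,  -  5.64 , - 5.08, - 5,-3, -2, - 2, - 1, - 5/19,0,7/19,1 , 2,2,5, 6 ] 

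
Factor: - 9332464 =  - 2^4 * 583279^1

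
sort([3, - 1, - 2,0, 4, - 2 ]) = [ - 2, - 2,-1, 0, 3, 4 ] 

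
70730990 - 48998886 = 21732104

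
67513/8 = 8439+1/8 = 8439.12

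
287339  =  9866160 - 9578821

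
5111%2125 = 861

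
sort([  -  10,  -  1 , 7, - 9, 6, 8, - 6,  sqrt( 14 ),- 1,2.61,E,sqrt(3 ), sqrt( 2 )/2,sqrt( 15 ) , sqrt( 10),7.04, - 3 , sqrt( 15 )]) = [ - 10, -9, - 6,  -  3, -1, - 1,sqrt( 2)/2 , sqrt ( 3), 2.61,E, sqrt(10),sqrt(14),sqrt( 15),sqrt (15),6,7,  7.04,8]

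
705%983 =705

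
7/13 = 7/13 = 0.54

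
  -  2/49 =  - 1 +47/49= - 0.04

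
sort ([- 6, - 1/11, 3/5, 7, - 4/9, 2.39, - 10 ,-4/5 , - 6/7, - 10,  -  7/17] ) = [-10,-10, - 6, - 6/7 , - 4/5, -4/9, - 7/17, - 1/11, 3/5, 2.39,7] 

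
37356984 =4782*7812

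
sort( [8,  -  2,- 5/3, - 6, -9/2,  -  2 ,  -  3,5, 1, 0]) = [ - 6, - 9/2,-3, - 2,- 2 , - 5/3,  0, 1 , 5 , 8] 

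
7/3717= 1/531 = 0.00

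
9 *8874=79866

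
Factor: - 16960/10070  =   - 32/19 = -2^5* 19^(  -  1 ) 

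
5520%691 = 683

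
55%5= 0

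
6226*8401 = 52304626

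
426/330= 1 + 16/55= 1.29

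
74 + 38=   112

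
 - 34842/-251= 34842/251= 138.81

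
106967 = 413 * 259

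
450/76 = 5 + 35/38 = 5.92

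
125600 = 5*25120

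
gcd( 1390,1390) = 1390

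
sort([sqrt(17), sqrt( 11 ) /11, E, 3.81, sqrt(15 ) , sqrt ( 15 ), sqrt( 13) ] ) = [sqrt( 11) /11,E , sqrt (13), 3.81,sqrt( 15 ),sqrt( 15 ), sqrt( 17 )] 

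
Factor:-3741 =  - 3^1* 29^1*43^1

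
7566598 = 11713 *646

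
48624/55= 48624/55 = 884.07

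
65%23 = 19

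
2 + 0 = 2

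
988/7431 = 988/7431 = 0.13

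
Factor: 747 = 3^2*83^1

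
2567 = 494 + 2073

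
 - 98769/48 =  - 32923/16  =  -2057.69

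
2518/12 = 1259/6 = 209.83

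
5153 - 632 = 4521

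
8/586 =4/293 = 0.01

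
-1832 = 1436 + - 3268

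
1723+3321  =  5044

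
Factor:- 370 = - 2^1 * 5^1*37^1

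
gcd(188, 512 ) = 4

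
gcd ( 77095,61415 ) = 5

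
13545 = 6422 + 7123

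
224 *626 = 140224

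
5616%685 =136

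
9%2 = 1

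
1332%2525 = 1332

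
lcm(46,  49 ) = 2254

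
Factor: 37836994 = 2^1 * 13^1 * 619^1*2351^1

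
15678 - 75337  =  -59659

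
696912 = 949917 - 253005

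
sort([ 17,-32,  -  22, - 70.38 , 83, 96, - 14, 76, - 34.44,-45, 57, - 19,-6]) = [ - 70.38, - 45, - 34.44,-32, - 22 , - 19 ,-14,-6, 17, 57,76, 83,96] 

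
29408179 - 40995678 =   -  11587499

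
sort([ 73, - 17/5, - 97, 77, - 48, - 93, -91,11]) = [ - 97, - 93, - 91, - 48, - 17/5, 11  ,  73, 77 ]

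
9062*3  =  27186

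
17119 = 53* 323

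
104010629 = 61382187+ 42628442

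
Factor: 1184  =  2^5 * 37^1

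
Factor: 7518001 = 7518001^1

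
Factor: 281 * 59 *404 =2^2 * 59^1 * 101^1*281^1 = 6697916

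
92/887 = 92/887 =0.10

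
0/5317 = 0 = 0.00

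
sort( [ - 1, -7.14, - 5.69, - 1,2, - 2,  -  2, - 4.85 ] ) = [  -  7.14, - 5.69,  -  4.85 ,-2, - 2, - 1,  -  1,2 ]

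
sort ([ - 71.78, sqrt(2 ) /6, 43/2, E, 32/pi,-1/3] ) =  [ - 71.78, - 1/3, sqrt(2) /6, E, 32/pi, 43/2]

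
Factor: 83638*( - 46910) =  - 2^2 * 5^1*19^1*31^1*71^1*4691^1 = - 3923458580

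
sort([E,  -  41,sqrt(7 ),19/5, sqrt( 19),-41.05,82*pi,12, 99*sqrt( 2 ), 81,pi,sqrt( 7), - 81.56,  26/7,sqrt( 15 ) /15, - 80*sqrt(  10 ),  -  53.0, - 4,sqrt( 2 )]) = [ - 80 * sqrt(10), - 81.56, - 53.0, - 41.05, - 41,-4, sqrt( 15) /15,sqrt ( 2),sqrt (7),sqrt(7),E,pi,26/7, 19/5 , sqrt( 19 ), 12, 81,99*sqrt( 2) , 82*pi] 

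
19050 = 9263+9787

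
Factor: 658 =2^1*7^1*47^1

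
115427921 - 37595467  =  77832454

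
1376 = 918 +458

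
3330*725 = 2414250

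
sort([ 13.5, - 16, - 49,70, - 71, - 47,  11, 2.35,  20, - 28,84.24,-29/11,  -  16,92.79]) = [ - 71, - 49 , - 47 , - 28, - 16, - 16, - 29/11,2.35,  11, 13.5, 20,70,84.24, 92.79] 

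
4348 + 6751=11099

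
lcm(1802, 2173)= 73882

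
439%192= 55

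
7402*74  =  547748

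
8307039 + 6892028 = 15199067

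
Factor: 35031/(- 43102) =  - 2^( - 1)*3^1 * 23^(  -  1 )*  937^( - 1 )*11677^1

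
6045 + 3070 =9115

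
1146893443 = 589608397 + 557285046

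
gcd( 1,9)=1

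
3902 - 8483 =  - 4581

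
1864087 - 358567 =1505520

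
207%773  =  207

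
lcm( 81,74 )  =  5994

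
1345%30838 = 1345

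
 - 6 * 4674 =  - 28044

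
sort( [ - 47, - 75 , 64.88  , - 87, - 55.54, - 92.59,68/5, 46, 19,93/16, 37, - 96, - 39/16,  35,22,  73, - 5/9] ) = [ - 96, -92.59, - 87,-75, - 55.54, - 47, - 39/16 , - 5/9,93/16 , 68/5,19 , 22,35, 37,46, 64.88,73 ]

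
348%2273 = 348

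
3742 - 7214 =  - 3472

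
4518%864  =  198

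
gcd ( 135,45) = 45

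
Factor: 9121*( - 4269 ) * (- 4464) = 2^4*3^3* 7^1*31^1 * 1303^1*1423^1 = 173817218736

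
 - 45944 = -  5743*8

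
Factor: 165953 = 263^1*631^1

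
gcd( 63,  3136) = 7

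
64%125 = 64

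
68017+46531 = 114548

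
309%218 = 91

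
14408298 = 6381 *2258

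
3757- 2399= 1358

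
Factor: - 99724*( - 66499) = 2^2*107^1*233^1*66499^1= 6631546276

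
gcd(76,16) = 4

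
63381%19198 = 5787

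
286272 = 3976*72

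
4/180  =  1/45 = 0.02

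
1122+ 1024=2146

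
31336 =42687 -11351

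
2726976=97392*28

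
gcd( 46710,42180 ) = 30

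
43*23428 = 1007404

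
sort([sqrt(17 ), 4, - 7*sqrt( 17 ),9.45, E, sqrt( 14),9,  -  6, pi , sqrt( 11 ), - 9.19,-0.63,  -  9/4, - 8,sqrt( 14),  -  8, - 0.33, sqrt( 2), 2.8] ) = [ - 7*sqrt( 17),-9.19, - 8, - 8, - 6, - 9/4, - 0.63, - 0.33,sqrt( 2 ) , E, 2.8, pi,sqrt( 11), sqrt( 14) , sqrt( 14 ), 4,  sqrt(17 ) , 9, 9.45 ] 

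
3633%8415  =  3633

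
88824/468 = 7402/39  =  189.79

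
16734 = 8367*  2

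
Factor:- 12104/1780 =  - 34/5 = - 2^1*5^( - 1 )*17^1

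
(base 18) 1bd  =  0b1000010111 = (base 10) 535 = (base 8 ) 1027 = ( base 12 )387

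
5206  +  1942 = 7148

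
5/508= 5/508 =0.01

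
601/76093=601/76093 = 0.01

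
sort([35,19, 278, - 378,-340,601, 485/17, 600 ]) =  [  -  378, - 340,19,485/17,35,278,600,601]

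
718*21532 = 15459976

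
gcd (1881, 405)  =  9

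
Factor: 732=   2^2*3^1 * 61^1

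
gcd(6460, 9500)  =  380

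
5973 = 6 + 5967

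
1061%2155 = 1061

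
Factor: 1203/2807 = 3^1 * 7^( - 1) = 3/7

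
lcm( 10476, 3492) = 10476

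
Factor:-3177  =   - 3^2*353^1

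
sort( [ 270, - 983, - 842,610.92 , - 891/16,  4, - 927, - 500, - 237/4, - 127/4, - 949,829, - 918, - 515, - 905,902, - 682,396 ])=[ - 983, - 949, - 927,-918  , - 905, - 842, - 682,  -  515, - 500, - 237/4,-891/16, - 127/4,4,270,396,610.92,829,902]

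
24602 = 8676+15926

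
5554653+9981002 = 15535655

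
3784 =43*88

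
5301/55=96 + 21/55 = 96.38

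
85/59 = 1 + 26/59 = 1.44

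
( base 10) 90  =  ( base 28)36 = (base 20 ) 4a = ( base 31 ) 2S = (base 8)132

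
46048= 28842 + 17206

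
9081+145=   9226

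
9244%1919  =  1568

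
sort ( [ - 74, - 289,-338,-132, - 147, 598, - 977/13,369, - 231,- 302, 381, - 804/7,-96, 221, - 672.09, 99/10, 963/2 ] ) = [ - 672.09, - 338, - 302, - 289, - 231,-147, - 132, - 804/7 , - 96, - 977/13, - 74, 99/10,221,369, 381, 963/2, 598 ] 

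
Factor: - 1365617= - 11^1*124147^1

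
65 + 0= 65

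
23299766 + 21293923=44593689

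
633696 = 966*656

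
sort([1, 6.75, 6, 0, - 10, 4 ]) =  [ - 10, 0 , 1, 4,6, 6.75] 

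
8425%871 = 586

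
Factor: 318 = 2^1*3^1*53^1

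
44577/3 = 14859  =  14859.00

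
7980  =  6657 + 1323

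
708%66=48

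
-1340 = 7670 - 9010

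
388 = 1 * 388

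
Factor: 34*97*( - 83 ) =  - 2^1*17^1*83^1*97^1  =  - 273734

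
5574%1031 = 419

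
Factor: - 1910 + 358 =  - 1552 = - 2^4*97^1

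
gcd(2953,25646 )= 1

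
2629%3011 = 2629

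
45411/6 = 7568 + 1/2 = 7568.50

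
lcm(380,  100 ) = 1900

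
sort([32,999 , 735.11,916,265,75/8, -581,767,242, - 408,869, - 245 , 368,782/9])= [ - 581,- 408 ,-245,75/8,32, 782/9, 242,265,368,735.11,767,869, 916, 999 ] 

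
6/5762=3/2881 = 0.00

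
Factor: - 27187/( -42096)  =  31/48 = 2^( - 4)*3^(-1) * 31^1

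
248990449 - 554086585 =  - 305096136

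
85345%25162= 9859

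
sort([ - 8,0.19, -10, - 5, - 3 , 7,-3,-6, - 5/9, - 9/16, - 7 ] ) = [ - 10, - 8, - 7,  -  6, - 5,- 3,- 3, - 9/16,  -  5/9, 0.19,7]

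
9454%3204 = 3046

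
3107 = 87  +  3020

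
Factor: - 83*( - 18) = 1494 = 2^1*3^2 * 83^1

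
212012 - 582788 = -370776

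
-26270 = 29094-55364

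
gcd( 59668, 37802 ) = 2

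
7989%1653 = 1377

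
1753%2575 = 1753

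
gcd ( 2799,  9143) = 1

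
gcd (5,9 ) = 1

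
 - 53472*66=  -  3529152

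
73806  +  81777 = 155583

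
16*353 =5648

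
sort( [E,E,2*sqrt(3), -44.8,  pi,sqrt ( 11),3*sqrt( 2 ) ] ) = [ - 44.8,E, E,pi,sqrt ( 11),2*sqrt(3) , 3 *sqrt(2)]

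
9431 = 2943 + 6488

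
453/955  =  453/955 = 0.47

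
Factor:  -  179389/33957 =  - 3^( - 2)*11^( - 1)*523^1   =  - 523/99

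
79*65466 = 5171814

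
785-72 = 713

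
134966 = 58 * 2327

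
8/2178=4/1089 = 0.00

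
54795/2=54795/2=27397.50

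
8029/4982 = 1 + 3047/4982 = 1.61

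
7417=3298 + 4119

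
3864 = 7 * 552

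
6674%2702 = 1270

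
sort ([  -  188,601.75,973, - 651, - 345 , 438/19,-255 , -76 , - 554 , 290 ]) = [-651,-554,-345, - 255,  -  188 ,-76 , 438/19, 290, 601.75 , 973 ] 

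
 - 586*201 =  - 117786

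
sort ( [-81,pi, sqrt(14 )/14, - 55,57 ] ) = [ - 81, - 55,sqrt( 14) /14, pi,57]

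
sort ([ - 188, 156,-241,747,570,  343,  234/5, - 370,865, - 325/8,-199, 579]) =[-370,  -  241, - 199, - 188, - 325/8,234/5,156,343,570, 579,747,865]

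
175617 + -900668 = -725051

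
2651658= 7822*339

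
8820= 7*1260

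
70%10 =0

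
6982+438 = 7420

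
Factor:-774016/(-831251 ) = 2^7*59^(-1 )*73^(-1)*193^(-1)*6047^1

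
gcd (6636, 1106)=1106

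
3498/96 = 583/16 = 36.44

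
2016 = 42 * 48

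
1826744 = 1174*1556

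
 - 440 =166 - 606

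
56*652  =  36512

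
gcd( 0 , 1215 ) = 1215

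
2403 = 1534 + 869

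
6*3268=19608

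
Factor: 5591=5591^1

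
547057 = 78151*7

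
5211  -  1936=3275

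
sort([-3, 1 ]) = [-3  ,  1 ]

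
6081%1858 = 507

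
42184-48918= - 6734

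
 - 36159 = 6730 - 42889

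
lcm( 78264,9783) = 78264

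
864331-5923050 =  - 5058719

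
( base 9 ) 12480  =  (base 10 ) 8415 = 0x20DF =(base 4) 2003133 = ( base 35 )6UF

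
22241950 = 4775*4658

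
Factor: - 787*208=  - 163696 = - 2^4*13^1*787^1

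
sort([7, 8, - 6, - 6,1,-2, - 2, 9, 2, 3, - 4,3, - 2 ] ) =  [ - 6 , - 6, - 4,-2, - 2, - 2, 1,2, 3, 3,7, 8, 9 ]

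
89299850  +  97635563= 186935413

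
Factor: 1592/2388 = 2/3 = 2^1*3^(- 1 ) 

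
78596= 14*5614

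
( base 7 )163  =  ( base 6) 234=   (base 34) 2q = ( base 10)94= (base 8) 136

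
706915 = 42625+664290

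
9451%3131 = 58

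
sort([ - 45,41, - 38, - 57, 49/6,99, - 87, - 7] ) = [-87,  -  57, - 45, - 38,-7, 49/6,  41, 99]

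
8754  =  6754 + 2000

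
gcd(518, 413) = 7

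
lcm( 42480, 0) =0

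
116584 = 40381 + 76203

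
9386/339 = 9386/339 = 27.69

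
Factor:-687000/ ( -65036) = 2^1 *3^1*5^3*71^( - 1 ) =750/71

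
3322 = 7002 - 3680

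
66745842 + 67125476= 133871318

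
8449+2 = 8451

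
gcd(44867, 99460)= 1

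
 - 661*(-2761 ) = 1825021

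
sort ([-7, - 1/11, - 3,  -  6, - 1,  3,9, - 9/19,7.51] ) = [ - 7, - 6 , - 3 , - 1, - 9/19, - 1/11,3, 7.51,9 ]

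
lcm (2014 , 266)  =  14098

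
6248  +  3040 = 9288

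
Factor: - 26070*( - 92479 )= 2410927530 = 2^1*3^1*5^1 * 11^1*79^1*92479^1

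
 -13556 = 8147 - 21703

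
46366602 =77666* 597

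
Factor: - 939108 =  - 2^2*3^1 * 78259^1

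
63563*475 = 30192425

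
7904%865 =119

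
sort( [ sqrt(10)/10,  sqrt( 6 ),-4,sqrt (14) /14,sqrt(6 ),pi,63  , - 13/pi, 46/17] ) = [-13/pi, -4,sqrt(14)/14, sqrt(10 ) /10,sqrt(6 ) , sqrt( 6),46/17, pi, 63 ]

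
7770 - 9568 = - 1798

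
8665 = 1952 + 6713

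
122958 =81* 1518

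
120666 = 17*7098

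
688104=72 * 9557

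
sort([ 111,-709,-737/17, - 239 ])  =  [ - 709,  -  239, - 737/17,111]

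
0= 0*70622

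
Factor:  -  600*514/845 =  - 2^4*3^1*5^1 * 13^(  -  2 )*257^1 = -61680/169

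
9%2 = 1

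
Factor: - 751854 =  - 2^1*3^1*29^2*149^1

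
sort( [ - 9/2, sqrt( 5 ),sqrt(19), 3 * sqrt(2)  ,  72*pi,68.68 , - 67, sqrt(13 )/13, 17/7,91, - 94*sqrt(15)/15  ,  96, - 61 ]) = [- 67,- 61,-94*sqrt(15)/15,- 9/2,sqrt( 13) /13, sqrt( 5), 17/7, 3*sqrt ( 2), sqrt( 19 ),68.68, 91,96,72*pi ]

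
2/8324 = 1/4162 = 0.00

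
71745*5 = 358725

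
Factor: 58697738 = 2^1*11^1*61^1*191^1*229^1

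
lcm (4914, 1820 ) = 49140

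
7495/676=11 + 59/676 = 11.09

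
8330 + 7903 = 16233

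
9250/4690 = 925/469 = 1.97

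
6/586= 3/293=0.01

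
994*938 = 932372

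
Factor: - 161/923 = -7^1*13^(-1)*23^1*71^(-1)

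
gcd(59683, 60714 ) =1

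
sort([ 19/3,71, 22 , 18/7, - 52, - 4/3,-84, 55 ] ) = [ - 84, - 52, - 4/3, 18/7, 19/3 , 22,  55, 71 ] 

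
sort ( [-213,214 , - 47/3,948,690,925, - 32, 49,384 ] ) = [ - 213, - 32, - 47/3,49,  214,384,690, 925,948 ] 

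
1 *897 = 897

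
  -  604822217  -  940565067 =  - 1545387284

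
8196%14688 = 8196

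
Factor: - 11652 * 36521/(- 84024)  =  35461891/7002  =  2^( - 1)* 3^ ( - 2)*59^1*389^( - 1)*619^1 * 971^1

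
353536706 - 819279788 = -465743082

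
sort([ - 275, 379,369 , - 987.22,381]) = [ - 987.22, - 275,369 , 379,  381 ]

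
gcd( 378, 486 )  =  54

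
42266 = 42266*1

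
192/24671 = 192/24671 = 0.01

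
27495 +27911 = 55406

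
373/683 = 373/683 =0.55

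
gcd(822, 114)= 6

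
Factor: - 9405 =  - 3^2 * 5^1*11^1 * 19^1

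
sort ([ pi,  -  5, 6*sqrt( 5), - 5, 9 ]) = [ - 5, -5,pi, 9,6*sqrt (5)]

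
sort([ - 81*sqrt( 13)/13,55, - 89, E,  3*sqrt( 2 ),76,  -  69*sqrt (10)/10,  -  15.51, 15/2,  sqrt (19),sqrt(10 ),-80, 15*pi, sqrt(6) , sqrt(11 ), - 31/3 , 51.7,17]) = [ - 89 , - 80, - 81*sqrt( 13)/13,  -  69*sqrt( 10) /10, - 15.51, - 31/3,sqrt(6 ),  E, sqrt(10),sqrt( 11),  3*sqrt( 2 ), sqrt(19), 15/2 , 17,15*pi,  51.7,55, 76] 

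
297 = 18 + 279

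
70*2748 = 192360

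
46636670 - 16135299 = 30501371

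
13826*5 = 69130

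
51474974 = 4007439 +47467535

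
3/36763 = 3/36763 =0.00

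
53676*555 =29790180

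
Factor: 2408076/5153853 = 2^2 * 3^2*11^1*2027^1*1717951^( - 1) = 802692/1717951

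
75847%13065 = 10522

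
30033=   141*213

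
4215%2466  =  1749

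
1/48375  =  1/48375 = 0.00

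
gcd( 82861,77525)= 1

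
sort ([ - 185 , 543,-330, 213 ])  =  [ - 330, - 185, 213,  543]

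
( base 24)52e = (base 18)918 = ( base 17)A31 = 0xB7E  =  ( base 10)2942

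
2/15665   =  2/15665 = 0.00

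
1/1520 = 1/1520  =  0.00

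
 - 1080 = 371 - 1451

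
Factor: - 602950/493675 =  - 2^1*7^(-2 ) *13^(-1)*389^1 = - 778/637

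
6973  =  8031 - 1058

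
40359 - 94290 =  - 53931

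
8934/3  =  2978 = 2978.00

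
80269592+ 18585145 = 98854737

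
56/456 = 7/57 = 0.12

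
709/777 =709/777 = 0.91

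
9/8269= 9/8269 = 0.00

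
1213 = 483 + 730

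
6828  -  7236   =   - 408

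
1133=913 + 220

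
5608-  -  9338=14946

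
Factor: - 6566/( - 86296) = 2^( -2)*7^1*23^( - 1) = 7/92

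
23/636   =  23/636 = 0.04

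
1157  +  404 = 1561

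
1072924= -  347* (- 3092)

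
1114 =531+583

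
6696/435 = 2232/145 = 15.39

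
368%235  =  133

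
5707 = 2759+2948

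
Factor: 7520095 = 5^1*11^1 * 73^1*1873^1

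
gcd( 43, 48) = 1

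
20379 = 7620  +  12759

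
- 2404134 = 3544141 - 5948275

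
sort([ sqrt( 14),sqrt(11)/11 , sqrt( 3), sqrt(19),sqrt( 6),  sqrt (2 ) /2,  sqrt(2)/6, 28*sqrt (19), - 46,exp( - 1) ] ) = [ - 46,sqrt(2)/6,sqrt(11)/11,  exp (-1) , sqrt(2)/2,  sqrt(3 ) , sqrt(6 ), sqrt( 14),sqrt(19),28*sqrt( 19 ) ]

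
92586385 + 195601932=288188317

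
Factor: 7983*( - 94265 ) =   -  752517495 = -3^2 * 5^1*17^1  *887^1*1109^1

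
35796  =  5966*6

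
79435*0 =0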